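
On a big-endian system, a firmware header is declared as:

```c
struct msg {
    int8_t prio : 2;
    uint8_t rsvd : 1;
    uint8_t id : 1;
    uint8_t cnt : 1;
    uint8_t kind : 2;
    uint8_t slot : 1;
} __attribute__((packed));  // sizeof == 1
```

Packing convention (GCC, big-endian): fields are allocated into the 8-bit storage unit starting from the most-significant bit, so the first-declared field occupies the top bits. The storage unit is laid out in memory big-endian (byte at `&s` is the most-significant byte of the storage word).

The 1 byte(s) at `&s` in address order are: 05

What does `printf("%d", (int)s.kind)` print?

[0]=0x05 (big-endian) → word 0x05
prio [6+:2] = (word>>6) & 0x3 = 0
rsvd [5+:1] = (word>>5) & 0x1 = 0
id [4+:1] = (word>>4) & 0x1 = 0
cnt [3+:1] = (word>>3) & 0x1 = 0
kind [1+:2] = (word>>1) & 0x3 = 2  ←
slot [0+:1] = (word>>0) & 0x1 = 1

2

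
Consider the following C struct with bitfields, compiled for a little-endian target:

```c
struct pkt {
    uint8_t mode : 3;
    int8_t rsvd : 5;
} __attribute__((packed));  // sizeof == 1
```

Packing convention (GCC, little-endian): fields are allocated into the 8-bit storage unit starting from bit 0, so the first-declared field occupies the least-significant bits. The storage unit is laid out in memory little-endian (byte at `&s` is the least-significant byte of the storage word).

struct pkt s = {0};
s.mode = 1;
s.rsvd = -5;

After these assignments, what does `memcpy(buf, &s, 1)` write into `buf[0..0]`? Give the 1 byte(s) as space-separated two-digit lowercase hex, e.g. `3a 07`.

d9

mode (3b) val=1 bits=0x1 at bit 0: 0x01
rsvd (5b) val=-5 bits=0x1b at bit 3: 0xd9
word = 0xd9 → little-endian bytes:
  [0]=0xd9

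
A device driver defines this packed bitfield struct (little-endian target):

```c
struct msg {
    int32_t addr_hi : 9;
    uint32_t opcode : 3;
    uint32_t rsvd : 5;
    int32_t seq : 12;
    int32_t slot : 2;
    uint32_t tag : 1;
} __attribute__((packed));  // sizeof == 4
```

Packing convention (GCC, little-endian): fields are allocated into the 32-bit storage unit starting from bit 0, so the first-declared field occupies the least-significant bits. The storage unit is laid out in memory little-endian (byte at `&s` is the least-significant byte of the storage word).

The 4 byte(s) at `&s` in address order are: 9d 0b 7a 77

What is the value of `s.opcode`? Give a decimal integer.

[0]=0x9d [1]=0x0b [2]=0x7a [3]=0x77 (little-endian) → word 0x777a0b9d
addr_hi [0+:9] = (word>>0) & 0x1ff = 413
opcode [9+:3] = (word>>9) & 0x7 = 5  ←
rsvd [12+:5] = (word>>12) & 0x1f = 0
seq [17+:12] = (word>>17) & 0xfff = 3005
slot [29+:2] = (word>>29) & 0x3 = 3
tag [31+:1] = (word>>31) & 0x1 = 0

5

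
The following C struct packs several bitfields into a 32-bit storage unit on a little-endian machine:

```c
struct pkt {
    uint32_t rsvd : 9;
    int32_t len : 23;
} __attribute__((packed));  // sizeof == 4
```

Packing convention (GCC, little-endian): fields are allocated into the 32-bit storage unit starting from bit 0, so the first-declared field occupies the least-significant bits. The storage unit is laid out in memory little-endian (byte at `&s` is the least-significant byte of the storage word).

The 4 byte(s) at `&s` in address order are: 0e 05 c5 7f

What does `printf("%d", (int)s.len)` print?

[0]=0x0e [1]=0x05 [2]=0xc5 [3]=0x7f (little-endian) → word 0x7fc5050e
rsvd:9 @ bit 0 → (0x7fc5050e>>0)&0x1ff = 0x10e
len:23 @ bit 9 → (0x7fc5050e>>9)&0x7fffff = 0x3fe282  ←
len signed 23b, MSB=0: value = 4186754

4186754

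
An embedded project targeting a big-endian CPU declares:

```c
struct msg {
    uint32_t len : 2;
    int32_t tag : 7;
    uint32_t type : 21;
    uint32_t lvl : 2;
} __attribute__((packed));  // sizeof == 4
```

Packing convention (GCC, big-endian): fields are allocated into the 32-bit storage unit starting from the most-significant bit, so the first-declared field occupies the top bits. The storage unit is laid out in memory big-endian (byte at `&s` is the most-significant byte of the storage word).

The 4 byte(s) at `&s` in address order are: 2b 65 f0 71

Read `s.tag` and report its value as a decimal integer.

[0]=0x2b [1]=0x65 [2]=0xf0 [3]=0x71 (big-endian) → word 0x2b65f071
len:2 @ bit 30 → (0x2b65f071>>30)&0x3 = 0x0
tag:7 @ bit 23 → (0x2b65f071>>23)&0x7f = 0x56  ←
type:21 @ bit 2 → (0x2b65f071>>2)&0x1fffff = 0x197c1c
lvl:2 @ bit 0 → (0x2b65f071>>0)&0x3 = 0x1
tag signed 7b, MSB=1: 86 - 128 = -42

-42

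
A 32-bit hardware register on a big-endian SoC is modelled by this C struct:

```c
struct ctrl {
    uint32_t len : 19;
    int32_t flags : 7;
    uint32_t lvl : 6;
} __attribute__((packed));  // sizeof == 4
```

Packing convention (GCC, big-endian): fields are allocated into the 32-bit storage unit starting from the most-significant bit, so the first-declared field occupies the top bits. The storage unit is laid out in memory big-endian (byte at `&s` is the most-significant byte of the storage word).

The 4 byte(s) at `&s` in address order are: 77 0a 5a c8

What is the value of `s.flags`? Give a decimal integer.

-21

[0]=0x77 [1]=0x0a [2]=0x5a [3]=0xc8 (big-endian) → word 0x770a5ac8
len [13+:19] = (word>>13) & 0x7ffff = 243794
flags [6+:7] = (word>>6) & 0x7f = 107  ←
lvl [0+:6] = (word>>0) & 0x3f = 8
flags signed 7b, MSB=1: 107 - 128 = -21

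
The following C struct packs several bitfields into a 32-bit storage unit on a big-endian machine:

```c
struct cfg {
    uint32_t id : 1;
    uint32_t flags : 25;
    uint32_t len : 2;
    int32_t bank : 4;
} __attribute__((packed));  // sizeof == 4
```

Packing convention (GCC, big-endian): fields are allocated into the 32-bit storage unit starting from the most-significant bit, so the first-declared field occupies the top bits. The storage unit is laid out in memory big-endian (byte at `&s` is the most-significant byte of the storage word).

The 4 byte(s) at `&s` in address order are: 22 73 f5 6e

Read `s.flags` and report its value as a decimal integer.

9031637

[0]=0x22 [1]=0x73 [2]=0xf5 [3]=0x6e (big-endian) → word 0x2273f56e
id [31+:1] = (word>>31) & 0x1 = 0
flags [6+:25] = (word>>6) & 0x1ffffff = 9031637  ←
len [4+:2] = (word>>4) & 0x3 = 2
bank [0+:4] = (word>>0) & 0xf = 14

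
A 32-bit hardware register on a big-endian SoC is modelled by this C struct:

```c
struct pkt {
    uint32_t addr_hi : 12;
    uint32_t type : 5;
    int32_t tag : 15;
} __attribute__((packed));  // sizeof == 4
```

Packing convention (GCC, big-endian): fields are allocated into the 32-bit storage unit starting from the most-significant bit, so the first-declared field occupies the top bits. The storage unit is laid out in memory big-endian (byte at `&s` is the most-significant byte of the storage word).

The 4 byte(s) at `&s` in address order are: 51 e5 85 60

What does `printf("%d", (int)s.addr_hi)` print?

[0]=0x51 [1]=0xe5 [2]=0x85 [3]=0x60 (big-endian) → word 0x51e58560
addr_hi:12 @ bit 20 → (0x51e58560>>20)&0xfff = 0x51e  ←
type:5 @ bit 15 → (0x51e58560>>15)&0x1f = 0xb
tag:15 @ bit 0 → (0x51e58560>>0)&0x7fff = 0x560

1310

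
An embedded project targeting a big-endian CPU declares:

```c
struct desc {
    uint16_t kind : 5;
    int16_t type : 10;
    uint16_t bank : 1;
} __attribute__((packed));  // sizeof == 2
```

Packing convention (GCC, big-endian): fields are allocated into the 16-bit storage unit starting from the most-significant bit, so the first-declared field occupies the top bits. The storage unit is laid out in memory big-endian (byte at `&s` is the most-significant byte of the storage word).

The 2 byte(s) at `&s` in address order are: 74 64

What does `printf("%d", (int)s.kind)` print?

[0]=0x74 [1]=0x64 (big-endian) → word 0x7464
kind [11+:5] = (word>>11) & 0x1f = 14  ←
type [1+:10] = (word>>1) & 0x3ff = 562
bank [0+:1] = (word>>0) & 0x1 = 0

14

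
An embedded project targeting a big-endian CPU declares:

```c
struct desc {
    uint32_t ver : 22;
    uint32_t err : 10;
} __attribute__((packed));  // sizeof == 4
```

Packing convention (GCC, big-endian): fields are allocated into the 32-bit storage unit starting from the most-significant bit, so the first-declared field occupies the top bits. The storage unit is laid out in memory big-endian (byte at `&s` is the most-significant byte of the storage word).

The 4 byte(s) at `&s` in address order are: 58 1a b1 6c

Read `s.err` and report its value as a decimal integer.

[0]=0x58 [1]=0x1a [2]=0xb1 [3]=0x6c (big-endian) → word 0x581ab16c
ver:22 @ bit 10 → (0x581ab16c>>10)&0x3fffff = 0x1606ac
err:10 @ bit 0 → (0x581ab16c>>0)&0x3ff = 0x16c  ←

364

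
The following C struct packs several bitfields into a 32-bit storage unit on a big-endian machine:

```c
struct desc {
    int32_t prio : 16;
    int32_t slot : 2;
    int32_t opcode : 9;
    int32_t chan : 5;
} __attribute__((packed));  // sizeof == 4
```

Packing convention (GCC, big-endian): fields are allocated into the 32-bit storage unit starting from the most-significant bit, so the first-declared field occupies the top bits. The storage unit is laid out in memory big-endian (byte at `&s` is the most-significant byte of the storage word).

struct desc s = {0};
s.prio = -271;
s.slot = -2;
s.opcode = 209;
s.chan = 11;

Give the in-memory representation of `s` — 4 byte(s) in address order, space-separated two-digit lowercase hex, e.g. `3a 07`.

fe f1 9a 2b

prio:16 = -271 → 0xfef1 << 16 → word 0xfef10000
slot:2 = -2 → 0x2 << 14 → word 0xfef18000
opcode:9 = 209 → 0xd1 << 5 → word 0xfef19a20
chan:5 = 11 → 0xb << 0 → word 0xfef19a2b
word = 0xfef19a2b → big-endian bytes:
  [0]=0xfe  [1]=0xf1  [2]=0x9a  [3]=0x2b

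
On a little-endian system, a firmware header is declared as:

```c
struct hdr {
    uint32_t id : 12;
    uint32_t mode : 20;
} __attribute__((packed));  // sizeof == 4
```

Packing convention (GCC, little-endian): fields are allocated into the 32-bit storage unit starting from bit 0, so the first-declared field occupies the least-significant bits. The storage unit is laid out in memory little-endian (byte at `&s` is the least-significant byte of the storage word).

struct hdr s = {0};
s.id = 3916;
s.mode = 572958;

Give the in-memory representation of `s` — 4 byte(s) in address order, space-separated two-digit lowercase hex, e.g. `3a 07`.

4c ef e1 8b

[0+:12] id=3916 & 0xfff = 0xf4c; word=0x00000f4c
[12+:20] mode=572958 & 0xfffff = 0x8be1e; word=0x8be1ef4c
word = 0x8be1ef4c → little-endian bytes:
  [0]=0x4c  [1]=0xef  [2]=0xe1  [3]=0x8b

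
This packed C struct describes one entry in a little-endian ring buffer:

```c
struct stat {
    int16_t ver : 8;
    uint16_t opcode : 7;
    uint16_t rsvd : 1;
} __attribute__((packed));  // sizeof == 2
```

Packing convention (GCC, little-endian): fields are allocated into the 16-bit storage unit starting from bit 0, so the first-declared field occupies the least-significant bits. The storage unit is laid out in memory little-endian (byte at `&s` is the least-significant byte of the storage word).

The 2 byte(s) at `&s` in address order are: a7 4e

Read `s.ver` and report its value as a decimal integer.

-89

[0]=0xa7 [1]=0x4e (little-endian) → word 0x4ea7
ver [0+:8] = (word>>0) & 0xff = 167  ←
opcode [8+:7] = (word>>8) & 0x7f = 78
rsvd [15+:1] = (word>>15) & 0x1 = 0
ver signed 8b, MSB=1: 167 - 256 = -89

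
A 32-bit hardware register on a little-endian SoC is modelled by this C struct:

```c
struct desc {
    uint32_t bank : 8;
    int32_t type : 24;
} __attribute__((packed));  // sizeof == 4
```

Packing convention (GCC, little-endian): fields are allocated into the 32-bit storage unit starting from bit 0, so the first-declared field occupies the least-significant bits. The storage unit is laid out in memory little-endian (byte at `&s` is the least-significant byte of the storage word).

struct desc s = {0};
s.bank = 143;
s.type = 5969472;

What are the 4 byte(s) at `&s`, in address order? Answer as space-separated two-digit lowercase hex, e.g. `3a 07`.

bank (8b) val=143 bits=0x8f at bit 0: 0x0000008f
type (24b) val=5969472 bits=0x5b1640 at bit 8: 0x5b16408f
word = 0x5b16408f → little-endian bytes:
  [0]=0x8f  [1]=0x40  [2]=0x16  [3]=0x5b

8f 40 16 5b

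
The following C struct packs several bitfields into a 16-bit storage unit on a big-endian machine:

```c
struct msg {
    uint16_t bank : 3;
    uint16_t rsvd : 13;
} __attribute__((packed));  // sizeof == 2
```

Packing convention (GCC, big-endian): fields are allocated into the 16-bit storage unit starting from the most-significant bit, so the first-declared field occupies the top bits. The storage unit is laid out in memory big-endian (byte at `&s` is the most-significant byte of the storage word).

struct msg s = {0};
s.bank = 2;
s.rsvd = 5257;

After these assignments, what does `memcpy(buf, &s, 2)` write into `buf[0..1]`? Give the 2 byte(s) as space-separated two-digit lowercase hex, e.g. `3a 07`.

54 89

[13+:3] bank=2 & 0x7 = 0x2; word=0x4000
[0+:13] rsvd=5257 & 0x1fff = 0x1489; word=0x5489
word = 0x5489 → big-endian bytes:
  [0]=0x54  [1]=0x89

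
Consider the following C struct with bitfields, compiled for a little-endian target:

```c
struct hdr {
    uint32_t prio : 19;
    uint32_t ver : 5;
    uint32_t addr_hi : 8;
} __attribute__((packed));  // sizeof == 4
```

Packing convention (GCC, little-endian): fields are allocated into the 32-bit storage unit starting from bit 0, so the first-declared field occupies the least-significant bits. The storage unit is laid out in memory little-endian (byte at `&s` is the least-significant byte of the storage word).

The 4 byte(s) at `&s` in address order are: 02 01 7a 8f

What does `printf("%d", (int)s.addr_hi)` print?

143

[0]=0x02 [1]=0x01 [2]=0x7a [3]=0x8f (little-endian) → word 0x8f7a0102
prio [0+:19] = (word>>0) & 0x7ffff = 131330
ver [19+:5] = (word>>19) & 0x1f = 15
addr_hi [24+:8] = (word>>24) & 0xff = 143  ←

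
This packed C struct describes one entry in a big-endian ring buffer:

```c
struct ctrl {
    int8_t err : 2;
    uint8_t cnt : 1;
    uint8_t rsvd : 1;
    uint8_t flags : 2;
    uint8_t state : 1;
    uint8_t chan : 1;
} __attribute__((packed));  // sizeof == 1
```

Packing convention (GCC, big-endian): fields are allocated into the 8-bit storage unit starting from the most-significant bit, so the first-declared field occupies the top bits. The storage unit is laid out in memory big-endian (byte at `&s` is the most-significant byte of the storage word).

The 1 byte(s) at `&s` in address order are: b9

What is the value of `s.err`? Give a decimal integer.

-2

[0]=0xb9 (big-endian) → word 0xb9
err:2 @ bit 6 → (0xb9>>6)&0x3 = 0x2  ←
cnt:1 @ bit 5 → (0xb9>>5)&0x1 = 0x1
rsvd:1 @ bit 4 → (0xb9>>4)&0x1 = 0x1
flags:2 @ bit 2 → (0xb9>>2)&0x3 = 0x2
state:1 @ bit 1 → (0xb9>>1)&0x1 = 0x0
chan:1 @ bit 0 → (0xb9>>0)&0x1 = 0x1
err signed 2b, MSB=1: 2 - 4 = -2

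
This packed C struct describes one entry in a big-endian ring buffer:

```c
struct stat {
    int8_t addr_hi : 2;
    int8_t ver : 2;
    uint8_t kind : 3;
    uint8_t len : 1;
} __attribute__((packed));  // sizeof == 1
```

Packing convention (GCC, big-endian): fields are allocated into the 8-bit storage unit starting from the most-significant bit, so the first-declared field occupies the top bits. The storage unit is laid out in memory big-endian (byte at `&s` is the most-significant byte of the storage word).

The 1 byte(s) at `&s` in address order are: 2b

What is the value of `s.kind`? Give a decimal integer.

5

[0]=0x2b (big-endian) → word 0x2b
addr_hi:2 @ bit 6 → (0x2b>>6)&0x3 = 0x0
ver:2 @ bit 4 → (0x2b>>4)&0x3 = 0x2
kind:3 @ bit 1 → (0x2b>>1)&0x7 = 0x5  ←
len:1 @ bit 0 → (0x2b>>0)&0x1 = 0x1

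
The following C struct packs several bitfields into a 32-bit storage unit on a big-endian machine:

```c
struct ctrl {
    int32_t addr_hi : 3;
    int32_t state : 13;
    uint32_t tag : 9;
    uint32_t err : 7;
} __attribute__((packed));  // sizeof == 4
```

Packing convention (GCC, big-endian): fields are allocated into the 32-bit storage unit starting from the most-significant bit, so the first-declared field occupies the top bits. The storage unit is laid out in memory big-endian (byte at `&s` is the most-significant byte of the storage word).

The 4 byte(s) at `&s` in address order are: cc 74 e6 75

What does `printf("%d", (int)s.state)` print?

3188

[0]=0xcc [1]=0x74 [2]=0xe6 [3]=0x75 (big-endian) → word 0xcc74e675
addr_hi:3 @ bit 29 → (0xcc74e675>>29)&0x7 = 0x6
state:13 @ bit 16 → (0xcc74e675>>16)&0x1fff = 0xc74  ←
tag:9 @ bit 7 → (0xcc74e675>>7)&0x1ff = 0x1cc
err:7 @ bit 0 → (0xcc74e675>>0)&0x7f = 0x75
state signed 13b, MSB=0: value = 3188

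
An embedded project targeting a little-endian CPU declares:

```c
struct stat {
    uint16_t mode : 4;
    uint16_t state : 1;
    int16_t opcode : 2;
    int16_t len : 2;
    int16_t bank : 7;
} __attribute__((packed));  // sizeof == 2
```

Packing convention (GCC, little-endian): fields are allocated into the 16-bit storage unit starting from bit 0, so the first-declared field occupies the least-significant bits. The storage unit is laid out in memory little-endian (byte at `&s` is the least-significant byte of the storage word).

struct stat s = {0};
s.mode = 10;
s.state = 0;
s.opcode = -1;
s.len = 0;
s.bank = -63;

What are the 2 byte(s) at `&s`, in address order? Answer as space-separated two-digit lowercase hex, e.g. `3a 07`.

[0+:4] mode=10 & 0xf = 0xa; word=0x000a
[4+:1] state=0 & 0x1 = 0x0; word=0x000a
[5+:2] opcode=-1 & 0x3 = 0x3; word=0x006a
[7+:2] len=0 & 0x3 = 0x0; word=0x006a
[9+:7] bank=-63 & 0x7f = 0x41; word=0x826a
word = 0x826a → little-endian bytes:
  [0]=0x6a  [1]=0x82

6a 82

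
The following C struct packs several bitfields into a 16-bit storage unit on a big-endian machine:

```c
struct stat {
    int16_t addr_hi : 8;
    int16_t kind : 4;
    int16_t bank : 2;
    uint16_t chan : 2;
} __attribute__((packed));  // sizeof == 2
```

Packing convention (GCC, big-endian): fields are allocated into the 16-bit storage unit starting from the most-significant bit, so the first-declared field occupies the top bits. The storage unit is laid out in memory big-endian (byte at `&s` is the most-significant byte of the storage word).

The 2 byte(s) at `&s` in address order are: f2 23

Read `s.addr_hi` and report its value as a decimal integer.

-14

[0]=0xf2 [1]=0x23 (big-endian) → word 0xf223
addr_hi:8 @ bit 8 → (0xf223>>8)&0xff = 0xf2  ←
kind:4 @ bit 4 → (0xf223>>4)&0xf = 0x2
bank:2 @ bit 2 → (0xf223>>2)&0x3 = 0x0
chan:2 @ bit 0 → (0xf223>>0)&0x3 = 0x3
addr_hi signed 8b, MSB=1: 242 - 256 = -14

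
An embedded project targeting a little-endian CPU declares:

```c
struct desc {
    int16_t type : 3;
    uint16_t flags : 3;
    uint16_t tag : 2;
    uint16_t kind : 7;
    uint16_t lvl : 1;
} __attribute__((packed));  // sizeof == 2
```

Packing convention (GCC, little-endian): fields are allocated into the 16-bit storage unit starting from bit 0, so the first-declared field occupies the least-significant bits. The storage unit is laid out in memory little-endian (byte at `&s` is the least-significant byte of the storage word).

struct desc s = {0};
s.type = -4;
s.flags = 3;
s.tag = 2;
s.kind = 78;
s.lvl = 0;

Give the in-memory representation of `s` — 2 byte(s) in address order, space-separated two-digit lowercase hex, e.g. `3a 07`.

type:3 = -4 → 0x4 << 0 → word 0x0004
flags:3 = 3 → 0x3 << 3 → word 0x001c
tag:2 = 2 → 0x2 << 6 → word 0x009c
kind:7 = 78 → 0x4e << 8 → word 0x4e9c
lvl:1 = 0 → 0x0 << 15 → word 0x4e9c
word = 0x4e9c → little-endian bytes:
  [0]=0x9c  [1]=0x4e

9c 4e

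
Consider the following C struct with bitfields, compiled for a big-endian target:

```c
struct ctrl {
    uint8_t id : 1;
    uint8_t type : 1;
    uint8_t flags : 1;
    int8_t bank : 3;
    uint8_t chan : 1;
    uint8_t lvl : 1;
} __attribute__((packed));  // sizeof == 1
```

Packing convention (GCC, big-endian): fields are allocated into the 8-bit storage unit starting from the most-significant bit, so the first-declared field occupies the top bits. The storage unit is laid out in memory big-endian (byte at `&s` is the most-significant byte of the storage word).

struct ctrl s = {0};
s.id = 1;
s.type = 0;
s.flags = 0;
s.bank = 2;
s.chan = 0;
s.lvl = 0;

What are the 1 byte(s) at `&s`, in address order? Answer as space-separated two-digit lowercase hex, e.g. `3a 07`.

[7+:1] id=1 & 0x1 = 0x1; word=0x80
[6+:1] type=0 & 0x1 = 0x0; word=0x80
[5+:1] flags=0 & 0x1 = 0x0; word=0x80
[2+:3] bank=2 & 0x7 = 0x2; word=0x88
[1+:1] chan=0 & 0x1 = 0x0; word=0x88
[0+:1] lvl=0 & 0x1 = 0x0; word=0x88
word = 0x88 → big-endian bytes:
  [0]=0x88

88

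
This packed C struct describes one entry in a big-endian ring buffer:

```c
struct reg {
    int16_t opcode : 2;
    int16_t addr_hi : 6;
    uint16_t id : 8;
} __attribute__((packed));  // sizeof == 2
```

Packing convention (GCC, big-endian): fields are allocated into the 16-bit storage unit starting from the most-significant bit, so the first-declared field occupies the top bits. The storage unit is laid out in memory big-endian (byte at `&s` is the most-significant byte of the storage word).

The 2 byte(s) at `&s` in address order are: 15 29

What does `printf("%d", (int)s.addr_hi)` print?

21

[0]=0x15 [1]=0x29 (big-endian) → word 0x1529
opcode:2 @ bit 14 → (0x1529>>14)&0x3 = 0x0
addr_hi:6 @ bit 8 → (0x1529>>8)&0x3f = 0x15  ←
id:8 @ bit 0 → (0x1529>>0)&0xff = 0x29
addr_hi signed 6b, MSB=0: value = 21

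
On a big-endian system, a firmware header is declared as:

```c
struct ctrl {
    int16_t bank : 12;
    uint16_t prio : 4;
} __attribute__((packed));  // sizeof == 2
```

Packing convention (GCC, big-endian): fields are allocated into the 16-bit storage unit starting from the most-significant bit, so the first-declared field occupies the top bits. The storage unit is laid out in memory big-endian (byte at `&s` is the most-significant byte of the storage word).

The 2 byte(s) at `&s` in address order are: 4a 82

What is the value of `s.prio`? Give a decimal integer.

2

[0]=0x4a [1]=0x82 (big-endian) → word 0x4a82
bank:12 @ bit 4 → (0x4a82>>4)&0xfff = 0x4a8
prio:4 @ bit 0 → (0x4a82>>0)&0xf = 0x2  ←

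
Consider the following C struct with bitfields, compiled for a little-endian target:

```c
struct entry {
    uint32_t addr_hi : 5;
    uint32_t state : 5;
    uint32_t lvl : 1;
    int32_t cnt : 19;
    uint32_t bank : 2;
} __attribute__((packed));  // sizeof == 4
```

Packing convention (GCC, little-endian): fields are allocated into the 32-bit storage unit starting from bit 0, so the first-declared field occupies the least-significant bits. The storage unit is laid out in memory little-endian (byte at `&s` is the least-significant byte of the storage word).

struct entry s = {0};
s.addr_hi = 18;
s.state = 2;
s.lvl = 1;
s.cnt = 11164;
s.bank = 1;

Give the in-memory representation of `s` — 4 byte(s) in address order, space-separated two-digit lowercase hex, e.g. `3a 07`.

52 e4 5c 41

addr_hi (5b) val=18 bits=0x12 at bit 0: 0x00000012
state (5b) val=2 bits=0x2 at bit 5: 0x00000052
lvl (1b) val=1 bits=0x1 at bit 10: 0x00000452
cnt (19b) val=11164 bits=0x2b9c at bit 11: 0x015ce452
bank (2b) val=1 bits=0x1 at bit 30: 0x415ce452
word = 0x415ce452 → little-endian bytes:
  [0]=0x52  [1]=0xe4  [2]=0x5c  [3]=0x41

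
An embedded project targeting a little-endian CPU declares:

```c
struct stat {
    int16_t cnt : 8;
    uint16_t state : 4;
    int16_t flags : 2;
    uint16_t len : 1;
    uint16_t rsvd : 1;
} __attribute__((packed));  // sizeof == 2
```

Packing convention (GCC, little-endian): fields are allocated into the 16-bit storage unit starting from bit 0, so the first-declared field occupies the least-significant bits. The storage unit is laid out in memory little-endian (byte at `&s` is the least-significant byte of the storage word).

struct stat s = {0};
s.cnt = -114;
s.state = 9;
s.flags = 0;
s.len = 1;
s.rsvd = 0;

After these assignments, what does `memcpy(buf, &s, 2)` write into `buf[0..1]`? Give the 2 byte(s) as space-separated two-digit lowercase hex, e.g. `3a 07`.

8e 49

[0+:8] cnt=-114 & 0xff = 0x8e; word=0x008e
[8+:4] state=9 & 0xf = 0x9; word=0x098e
[12+:2] flags=0 & 0x3 = 0x0; word=0x098e
[14+:1] len=1 & 0x1 = 0x1; word=0x498e
[15+:1] rsvd=0 & 0x1 = 0x0; word=0x498e
word = 0x498e → little-endian bytes:
  [0]=0x8e  [1]=0x49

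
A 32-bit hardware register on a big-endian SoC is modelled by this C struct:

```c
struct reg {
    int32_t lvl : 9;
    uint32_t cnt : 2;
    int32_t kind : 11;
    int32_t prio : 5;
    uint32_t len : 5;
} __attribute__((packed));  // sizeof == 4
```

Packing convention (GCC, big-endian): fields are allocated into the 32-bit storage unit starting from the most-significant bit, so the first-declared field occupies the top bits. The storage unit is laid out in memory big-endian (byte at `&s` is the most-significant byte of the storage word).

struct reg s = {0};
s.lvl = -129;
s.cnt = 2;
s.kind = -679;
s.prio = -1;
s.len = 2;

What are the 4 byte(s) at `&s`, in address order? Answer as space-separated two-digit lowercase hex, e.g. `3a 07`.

lvl:9 = -129 → 0x17f << 23 → word 0xbf800000
cnt:2 = 2 → 0x2 << 21 → word 0xbfc00000
kind:11 = -679 → 0x559 << 10 → word 0xbfd56400
prio:5 = -1 → 0x1f << 5 → word 0xbfd567e0
len:5 = 2 → 0x2 << 0 → word 0xbfd567e2
word = 0xbfd567e2 → big-endian bytes:
  [0]=0xbf  [1]=0xd5  [2]=0x67  [3]=0xe2

bf d5 67 e2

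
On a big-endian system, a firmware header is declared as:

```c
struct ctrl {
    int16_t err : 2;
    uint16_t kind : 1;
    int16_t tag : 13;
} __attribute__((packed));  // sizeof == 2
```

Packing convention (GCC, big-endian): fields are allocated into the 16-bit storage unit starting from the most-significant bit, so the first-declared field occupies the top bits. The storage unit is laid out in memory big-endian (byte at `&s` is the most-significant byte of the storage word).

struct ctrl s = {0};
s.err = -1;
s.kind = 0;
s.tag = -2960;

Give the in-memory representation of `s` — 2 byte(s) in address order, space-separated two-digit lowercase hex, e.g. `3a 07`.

d4 70

err:2 = -1 → 0x3 << 14 → word 0xc000
kind:1 = 0 → 0x0 << 13 → word 0xc000
tag:13 = -2960 → 0x1470 << 0 → word 0xd470
word = 0xd470 → big-endian bytes:
  [0]=0xd4  [1]=0x70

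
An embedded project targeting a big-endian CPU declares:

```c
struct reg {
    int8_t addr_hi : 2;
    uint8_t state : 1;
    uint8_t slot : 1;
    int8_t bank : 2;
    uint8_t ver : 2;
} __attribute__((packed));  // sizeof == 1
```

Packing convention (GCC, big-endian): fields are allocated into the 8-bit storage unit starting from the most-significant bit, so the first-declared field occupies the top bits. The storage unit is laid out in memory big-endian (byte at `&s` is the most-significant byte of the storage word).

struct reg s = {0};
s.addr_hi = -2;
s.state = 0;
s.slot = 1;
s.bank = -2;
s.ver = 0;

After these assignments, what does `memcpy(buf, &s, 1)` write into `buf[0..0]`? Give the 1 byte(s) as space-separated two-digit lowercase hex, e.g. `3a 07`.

98

addr_hi (2b) val=-2 bits=0x2 at bit 6: 0x80
state (1b) val=0 bits=0x0 at bit 5: 0x80
slot (1b) val=1 bits=0x1 at bit 4: 0x90
bank (2b) val=-2 bits=0x2 at bit 2: 0x98
ver (2b) val=0 bits=0x0 at bit 0: 0x98
word = 0x98 → big-endian bytes:
  [0]=0x98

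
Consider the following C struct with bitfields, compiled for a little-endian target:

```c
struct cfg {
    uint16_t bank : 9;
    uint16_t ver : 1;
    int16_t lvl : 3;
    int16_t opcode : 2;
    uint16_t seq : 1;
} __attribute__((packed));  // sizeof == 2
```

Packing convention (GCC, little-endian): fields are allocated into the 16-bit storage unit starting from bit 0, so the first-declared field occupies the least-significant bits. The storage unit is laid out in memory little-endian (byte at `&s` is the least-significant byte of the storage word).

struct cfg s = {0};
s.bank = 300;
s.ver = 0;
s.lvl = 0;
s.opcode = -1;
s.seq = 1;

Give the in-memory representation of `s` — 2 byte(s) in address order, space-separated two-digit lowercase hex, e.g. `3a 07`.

2c e1

[0+:9] bank=300 & 0x1ff = 0x12c; word=0x012c
[9+:1] ver=0 & 0x1 = 0x0; word=0x012c
[10+:3] lvl=0 & 0x7 = 0x0; word=0x012c
[13+:2] opcode=-1 & 0x3 = 0x3; word=0x612c
[15+:1] seq=1 & 0x1 = 0x1; word=0xe12c
word = 0xe12c → little-endian bytes:
  [0]=0x2c  [1]=0xe1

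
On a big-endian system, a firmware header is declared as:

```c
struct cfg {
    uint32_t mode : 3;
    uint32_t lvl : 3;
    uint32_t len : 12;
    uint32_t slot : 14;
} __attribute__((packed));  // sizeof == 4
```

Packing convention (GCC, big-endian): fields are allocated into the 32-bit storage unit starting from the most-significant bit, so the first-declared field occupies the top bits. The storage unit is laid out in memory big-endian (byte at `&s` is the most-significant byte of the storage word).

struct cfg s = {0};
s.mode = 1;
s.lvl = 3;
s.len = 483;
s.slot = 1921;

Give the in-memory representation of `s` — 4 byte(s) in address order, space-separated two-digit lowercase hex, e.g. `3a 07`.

mode (3b) val=1 bits=0x1 at bit 29: 0x20000000
lvl (3b) val=3 bits=0x3 at bit 26: 0x2c000000
len (12b) val=483 bits=0x1e3 at bit 14: 0x2c78c000
slot (14b) val=1921 bits=0x781 at bit 0: 0x2c78c781
word = 0x2c78c781 → big-endian bytes:
  [0]=0x2c  [1]=0x78  [2]=0xc7  [3]=0x81

2c 78 c7 81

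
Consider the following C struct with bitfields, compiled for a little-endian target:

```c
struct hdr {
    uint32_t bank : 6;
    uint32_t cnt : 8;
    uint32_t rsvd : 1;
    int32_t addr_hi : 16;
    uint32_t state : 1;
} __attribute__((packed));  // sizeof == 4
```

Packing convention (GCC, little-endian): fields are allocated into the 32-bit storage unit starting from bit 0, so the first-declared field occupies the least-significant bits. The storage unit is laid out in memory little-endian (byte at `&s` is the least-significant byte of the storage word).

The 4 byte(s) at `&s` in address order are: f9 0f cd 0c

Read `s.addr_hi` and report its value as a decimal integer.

6554

[0]=0xf9 [1]=0x0f [2]=0xcd [3]=0x0c (little-endian) → word 0x0ccd0ff9
bank:6 @ bit 0 → (0x0ccd0ff9>>0)&0x3f = 0x39
cnt:8 @ bit 6 → (0x0ccd0ff9>>6)&0xff = 0x3f
rsvd:1 @ bit 14 → (0x0ccd0ff9>>14)&0x1 = 0x0
addr_hi:16 @ bit 15 → (0x0ccd0ff9>>15)&0xffff = 0x199a  ←
state:1 @ bit 31 → (0x0ccd0ff9>>31)&0x1 = 0x0
addr_hi signed 16b, MSB=0: value = 6554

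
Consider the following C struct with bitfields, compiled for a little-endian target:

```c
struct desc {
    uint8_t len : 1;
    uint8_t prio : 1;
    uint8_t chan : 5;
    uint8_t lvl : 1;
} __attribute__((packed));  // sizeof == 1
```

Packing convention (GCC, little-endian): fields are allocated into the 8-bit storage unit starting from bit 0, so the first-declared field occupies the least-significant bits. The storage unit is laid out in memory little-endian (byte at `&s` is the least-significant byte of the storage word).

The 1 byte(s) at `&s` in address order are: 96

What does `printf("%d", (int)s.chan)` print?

[0]=0x96 (little-endian) → word 0x96
len:1 @ bit 0 → (0x96>>0)&0x1 = 0x0
prio:1 @ bit 1 → (0x96>>1)&0x1 = 0x1
chan:5 @ bit 2 → (0x96>>2)&0x1f = 0x5  ←
lvl:1 @ bit 7 → (0x96>>7)&0x1 = 0x1

5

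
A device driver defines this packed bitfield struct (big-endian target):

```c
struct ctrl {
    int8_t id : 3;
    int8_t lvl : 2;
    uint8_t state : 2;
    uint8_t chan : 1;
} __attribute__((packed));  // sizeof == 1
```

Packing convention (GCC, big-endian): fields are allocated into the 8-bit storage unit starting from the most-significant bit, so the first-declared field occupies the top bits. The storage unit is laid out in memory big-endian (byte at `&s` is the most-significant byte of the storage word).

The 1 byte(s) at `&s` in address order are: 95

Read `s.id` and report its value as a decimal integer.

-4

[0]=0x95 (big-endian) → word 0x95
id [5+:3] = (word>>5) & 0x7 = 4  ←
lvl [3+:2] = (word>>3) & 0x3 = 2
state [1+:2] = (word>>1) & 0x3 = 2
chan [0+:1] = (word>>0) & 0x1 = 1
id signed 3b, MSB=1: 4 - 8 = -4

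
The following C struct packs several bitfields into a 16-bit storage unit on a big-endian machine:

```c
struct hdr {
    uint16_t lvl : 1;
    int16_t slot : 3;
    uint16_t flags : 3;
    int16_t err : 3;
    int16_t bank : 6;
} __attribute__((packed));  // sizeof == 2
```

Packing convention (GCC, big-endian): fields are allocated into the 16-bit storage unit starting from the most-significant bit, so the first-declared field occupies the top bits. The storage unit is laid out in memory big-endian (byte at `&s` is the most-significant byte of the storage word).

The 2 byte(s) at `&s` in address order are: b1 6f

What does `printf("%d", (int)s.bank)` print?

[0]=0xb1 [1]=0x6f (big-endian) → word 0xb16f
lvl [15+:1] = (word>>15) & 0x1 = 1
slot [12+:3] = (word>>12) & 0x7 = 3
flags [9+:3] = (word>>9) & 0x7 = 0
err [6+:3] = (word>>6) & 0x7 = 5
bank [0+:6] = (word>>0) & 0x3f = 47  ←
bank signed 6b, MSB=1: 47 - 64 = -17

-17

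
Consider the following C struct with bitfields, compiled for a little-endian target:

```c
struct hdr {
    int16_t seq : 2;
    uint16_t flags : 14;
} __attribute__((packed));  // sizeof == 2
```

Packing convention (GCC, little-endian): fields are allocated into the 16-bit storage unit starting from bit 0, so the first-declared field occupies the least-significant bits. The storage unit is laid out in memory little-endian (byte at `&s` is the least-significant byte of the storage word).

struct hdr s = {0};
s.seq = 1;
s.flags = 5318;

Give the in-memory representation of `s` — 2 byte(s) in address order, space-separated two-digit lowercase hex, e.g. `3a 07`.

19 53

seq (2b) val=1 bits=0x1 at bit 0: 0x0001
flags (14b) val=5318 bits=0x14c6 at bit 2: 0x5319
word = 0x5319 → little-endian bytes:
  [0]=0x19  [1]=0x53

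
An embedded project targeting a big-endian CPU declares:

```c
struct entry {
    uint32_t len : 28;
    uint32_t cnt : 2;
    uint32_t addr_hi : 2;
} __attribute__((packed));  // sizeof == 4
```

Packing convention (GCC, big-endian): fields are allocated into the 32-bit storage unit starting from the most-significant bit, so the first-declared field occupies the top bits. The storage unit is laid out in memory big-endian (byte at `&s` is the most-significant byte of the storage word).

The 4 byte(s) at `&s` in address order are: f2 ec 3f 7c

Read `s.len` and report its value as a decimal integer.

254723063

[0]=0xf2 [1]=0xec [2]=0x3f [3]=0x7c (big-endian) → word 0xf2ec3f7c
len [4+:28] = (word>>4) & 0xfffffff = 254723063  ←
cnt [2+:2] = (word>>2) & 0x3 = 3
addr_hi [0+:2] = (word>>0) & 0x3 = 0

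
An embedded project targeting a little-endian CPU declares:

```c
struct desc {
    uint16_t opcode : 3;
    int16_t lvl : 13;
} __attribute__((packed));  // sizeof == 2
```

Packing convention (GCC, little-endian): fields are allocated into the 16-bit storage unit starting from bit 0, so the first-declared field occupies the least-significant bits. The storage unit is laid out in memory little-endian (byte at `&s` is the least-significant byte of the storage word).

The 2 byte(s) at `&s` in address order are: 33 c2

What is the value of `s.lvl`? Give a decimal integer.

-1978

[0]=0x33 [1]=0xc2 (little-endian) → word 0xc233
opcode [0+:3] = (word>>0) & 0x7 = 3
lvl [3+:13] = (word>>3) & 0x1fff = 6214  ←
lvl signed 13b, MSB=1: 6214 - 8192 = -1978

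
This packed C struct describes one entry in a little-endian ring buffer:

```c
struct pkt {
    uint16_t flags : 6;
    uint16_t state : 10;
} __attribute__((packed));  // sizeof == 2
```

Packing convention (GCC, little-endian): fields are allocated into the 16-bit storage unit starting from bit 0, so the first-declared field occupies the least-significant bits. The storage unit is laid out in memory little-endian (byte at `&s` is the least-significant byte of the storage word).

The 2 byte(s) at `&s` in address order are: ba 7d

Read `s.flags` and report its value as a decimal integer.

[0]=0xba [1]=0x7d (little-endian) → word 0x7dba
flags:6 @ bit 0 → (0x7dba>>0)&0x3f = 0x3a  ←
state:10 @ bit 6 → (0x7dba>>6)&0x3ff = 0x1f6

58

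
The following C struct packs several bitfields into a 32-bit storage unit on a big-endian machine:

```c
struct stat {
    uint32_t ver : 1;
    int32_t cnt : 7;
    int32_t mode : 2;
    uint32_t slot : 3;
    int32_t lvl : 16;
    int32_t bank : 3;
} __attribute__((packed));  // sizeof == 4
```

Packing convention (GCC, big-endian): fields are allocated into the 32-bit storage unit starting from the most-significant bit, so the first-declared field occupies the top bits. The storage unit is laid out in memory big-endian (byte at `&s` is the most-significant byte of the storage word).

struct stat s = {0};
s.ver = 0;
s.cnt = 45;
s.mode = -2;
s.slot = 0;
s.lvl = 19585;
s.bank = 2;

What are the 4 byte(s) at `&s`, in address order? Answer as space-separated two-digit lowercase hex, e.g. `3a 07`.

ver:1 = 0 → 0x0 << 31 → word 0x00000000
cnt:7 = 45 → 0x2d << 24 → word 0x2d000000
mode:2 = -2 → 0x2 << 22 → word 0x2d800000
slot:3 = 0 → 0x0 << 19 → word 0x2d800000
lvl:16 = 19585 → 0x4c81 << 3 → word 0x2d826408
bank:3 = 2 → 0x2 << 0 → word 0x2d82640a
word = 0x2d82640a → big-endian bytes:
  [0]=0x2d  [1]=0x82  [2]=0x64  [3]=0x0a

2d 82 64 0a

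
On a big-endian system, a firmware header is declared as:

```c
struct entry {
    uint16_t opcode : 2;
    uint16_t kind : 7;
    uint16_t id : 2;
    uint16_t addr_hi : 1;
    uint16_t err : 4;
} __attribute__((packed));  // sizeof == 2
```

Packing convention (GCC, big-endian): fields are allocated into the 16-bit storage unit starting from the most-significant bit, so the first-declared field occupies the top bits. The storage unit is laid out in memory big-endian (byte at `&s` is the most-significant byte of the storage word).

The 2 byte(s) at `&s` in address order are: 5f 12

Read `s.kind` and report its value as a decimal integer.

[0]=0x5f [1]=0x12 (big-endian) → word 0x5f12
opcode:2 @ bit 14 → (0x5f12>>14)&0x3 = 0x1
kind:7 @ bit 7 → (0x5f12>>7)&0x7f = 0x3e  ←
id:2 @ bit 5 → (0x5f12>>5)&0x3 = 0x0
addr_hi:1 @ bit 4 → (0x5f12>>4)&0x1 = 0x1
err:4 @ bit 0 → (0x5f12>>0)&0xf = 0x2

62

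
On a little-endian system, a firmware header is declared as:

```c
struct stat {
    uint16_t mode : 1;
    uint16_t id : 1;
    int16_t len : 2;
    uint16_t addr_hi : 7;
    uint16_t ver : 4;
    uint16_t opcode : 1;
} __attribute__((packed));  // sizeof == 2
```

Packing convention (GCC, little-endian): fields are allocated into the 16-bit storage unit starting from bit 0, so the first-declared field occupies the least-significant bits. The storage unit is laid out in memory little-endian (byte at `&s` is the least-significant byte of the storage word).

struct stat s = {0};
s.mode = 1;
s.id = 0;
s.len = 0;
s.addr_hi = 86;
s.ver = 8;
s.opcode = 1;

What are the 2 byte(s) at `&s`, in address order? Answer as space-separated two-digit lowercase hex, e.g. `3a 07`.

61 c5

mode (1b) val=1 bits=0x1 at bit 0: 0x0001
id (1b) val=0 bits=0x0 at bit 1: 0x0001
len (2b) val=0 bits=0x0 at bit 2: 0x0001
addr_hi (7b) val=86 bits=0x56 at bit 4: 0x0561
ver (4b) val=8 bits=0x8 at bit 11: 0x4561
opcode (1b) val=1 bits=0x1 at bit 15: 0xc561
word = 0xc561 → little-endian bytes:
  [0]=0x61  [1]=0xc5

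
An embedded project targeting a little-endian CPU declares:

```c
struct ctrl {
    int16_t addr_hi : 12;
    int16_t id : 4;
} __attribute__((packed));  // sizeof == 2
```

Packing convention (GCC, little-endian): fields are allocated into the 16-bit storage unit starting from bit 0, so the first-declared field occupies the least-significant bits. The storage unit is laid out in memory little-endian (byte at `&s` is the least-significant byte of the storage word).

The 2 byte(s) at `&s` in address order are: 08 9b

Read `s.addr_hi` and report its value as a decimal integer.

[0]=0x08 [1]=0x9b (little-endian) → word 0x9b08
addr_hi [0+:12] = (word>>0) & 0xfff = 2824  ←
id [12+:4] = (word>>12) & 0xf = 9
addr_hi signed 12b, MSB=1: 2824 - 4096 = -1272

-1272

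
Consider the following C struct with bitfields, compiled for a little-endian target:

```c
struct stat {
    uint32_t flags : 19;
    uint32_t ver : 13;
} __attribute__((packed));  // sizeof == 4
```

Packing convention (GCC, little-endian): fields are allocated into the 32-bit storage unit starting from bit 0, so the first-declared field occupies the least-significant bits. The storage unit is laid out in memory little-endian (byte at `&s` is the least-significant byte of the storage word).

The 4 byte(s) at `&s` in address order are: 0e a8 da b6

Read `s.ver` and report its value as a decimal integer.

5851

[0]=0x0e [1]=0xa8 [2]=0xda [3]=0xb6 (little-endian) → word 0xb6daa80e
flags [0+:19] = (word>>0) & 0x7ffff = 174094
ver [19+:13] = (word>>19) & 0x1fff = 5851  ←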